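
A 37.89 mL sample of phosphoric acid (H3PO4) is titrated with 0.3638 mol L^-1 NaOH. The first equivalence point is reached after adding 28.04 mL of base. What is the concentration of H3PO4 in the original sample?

0.269 M

n(NaOH) = 0.3638 x 0.02804 = 0.01020 mol.
At the first equivalence point, 1 mol OH^- react per mol H3PO4, so n(H3PO4) = 0.01020 / 1 = 0.01020 mol.
[H3PO4] = 0.01020 / 0.03789 L = 0.269 M.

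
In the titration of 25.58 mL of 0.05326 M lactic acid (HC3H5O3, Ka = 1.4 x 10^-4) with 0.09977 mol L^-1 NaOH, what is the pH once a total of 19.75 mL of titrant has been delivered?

12.13

n(acid) = 0.05326 x 0.02558 = 0.001362 mol; n(NaOH) added = 0.09977 x 0.01975 = 0.001970 mol.
Base is in excess by 0.001970 - 0.001362 = 0.0006081 mol in a total volume of 0.04533 L.
[OH^-] = 0.0006081/0.04533 = 0.01341 M, so pOH = 1.87 and pH = 14.00 - 1.87 = 12.13.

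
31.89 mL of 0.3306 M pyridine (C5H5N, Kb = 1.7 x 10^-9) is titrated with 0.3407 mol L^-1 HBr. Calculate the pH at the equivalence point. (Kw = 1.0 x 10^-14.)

n(C5H5N) = 0.3306 x 0.03189 = 0.01054 mol; V(HBr) at equivalence = 0.01054/0.3407 = 0.03094 L.
At equivalence the base is fully converted to C5H5NH+; total volume = 0.06283 L, so [C5H5NH+] = 0.01054/0.06283 = 0.1678 M.
Ka(C5H5NH+) = Kw/Kb = 1.0e-14 / 1.7 x 10^-9 = 5.88e-6.
[H^+] = sqrt(Ka x [C5H5NH+]) = sqrt(5.88e-6 x 0.1678) = 0.000993 M.
pH = -log(0.000993) = 3.00.

3.00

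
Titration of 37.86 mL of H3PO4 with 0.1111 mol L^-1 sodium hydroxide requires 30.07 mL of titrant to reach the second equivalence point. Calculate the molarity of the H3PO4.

n(NaOH) = 0.1111 x 0.03007 = 0.003341 mol.
At the second equivalence point, 2 mol OH^- react per mol H3PO4, so n(H3PO4) = 0.003341 / 2 = 0.001670 mol.
[H3PO4] = 0.001670 / 0.03786 L = 0.0441 M.

0.0441 M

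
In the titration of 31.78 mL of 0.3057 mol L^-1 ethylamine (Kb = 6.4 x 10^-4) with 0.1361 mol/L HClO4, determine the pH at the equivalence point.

5.92

n(C2H5NH2) = 0.3057 x 0.03178 = 0.009715 mol; V(HClO4) at equivalence = 0.009715/0.1361 = 0.07138 L.
At equivalence the base is fully converted to C2H5NH3+; total volume = 0.1032 L, so [C2H5NH3+] = 0.009715/0.1032 = 0.09417 M.
Ka(C2H5NH3+) = Kw/Kb = 1.0e-14 / 6.4 x 10^-4 = 1.56e-11.
[H^+] = sqrt(Ka x [C2H5NH3+]) = sqrt(1.56e-11 x 0.09417) = 1.21e-6 M.
pH = -log(1.21e-6) = 5.92.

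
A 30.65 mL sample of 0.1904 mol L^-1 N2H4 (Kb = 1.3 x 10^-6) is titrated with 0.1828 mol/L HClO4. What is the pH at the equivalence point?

4.57

n(N2H4) = 0.1904 x 0.03065 = 0.005836 mol; V(HClO4) at equivalence = 0.005836/0.1828 = 0.03192 L.
At equivalence the base is fully converted to N2H5+; total volume = 0.06257 L, so [N2H5+] = 0.005836/0.06257 = 0.09326 M.
Ka(N2H5+) = Kw/Kb = 1.0e-14 / 1.3 x 10^-6 = 7.69e-9.
[H^+] = sqrt(Ka x [N2H5+]) = sqrt(7.69e-9 x 0.09326) = 2.68e-5 M.
pH = -log(2.68e-5) = 4.57.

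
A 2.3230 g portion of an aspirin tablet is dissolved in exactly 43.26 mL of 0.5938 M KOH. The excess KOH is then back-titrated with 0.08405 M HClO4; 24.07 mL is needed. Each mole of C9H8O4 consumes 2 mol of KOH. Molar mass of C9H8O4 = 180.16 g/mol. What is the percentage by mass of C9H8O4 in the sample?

91.8%

Total n(KOH) added = 0.5938 x 0.04326 = 0.02569 mol.
n(HClO4) used = 0.08405 x 0.02407 = 0.002023 mol, which equals the excess n(KOH).
So n(KOH) consumed by the sample = 0.02569 - 0.002023 = 0.02366 mol.
n(C9H8O4) = 0.02366 / 2 = 0.01183 mol.
mass C9H8O4 = 0.01183 x 180.16 = 2.132 g, so %C9H8O4 = 2.132/2.3230 x 100 = 91.8%.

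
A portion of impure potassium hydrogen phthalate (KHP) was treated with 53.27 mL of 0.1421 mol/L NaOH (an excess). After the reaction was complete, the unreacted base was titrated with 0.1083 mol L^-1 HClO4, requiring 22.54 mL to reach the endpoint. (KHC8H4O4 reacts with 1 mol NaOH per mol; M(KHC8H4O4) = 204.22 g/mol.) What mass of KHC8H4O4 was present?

Total n(NaOH) added = 0.1421 x 0.05327 = 0.007570 mol.
n(HClO4) used = 0.1083 x 0.02254 = 0.002441 mol, which equals the excess n(NaOH).
So n(NaOH) consumed by the sample = 0.007570 - 0.002441 = 0.005129 mol.
n(KHC8H4O4) = 0.005129 / 1 = 0.005129 mol.
mass = 0.005129 mol x 204.22 g/mol = 1.05 g.

1.05 g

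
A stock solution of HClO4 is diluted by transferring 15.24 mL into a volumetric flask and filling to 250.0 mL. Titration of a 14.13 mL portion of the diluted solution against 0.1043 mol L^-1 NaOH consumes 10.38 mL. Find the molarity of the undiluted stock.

n(NaOH) = 0.1043 x 0.01038 = 0.001083 mol.
n(HClO4) in the aliquot = 0.001083 mol.
[diluted HClO4] = 0.001083 / 0.01413 = 0.07662 M.
Dilution factor = 250.0/15.24 = 16.40, so [stock] = 0.07662 x 16.40 = 1.26 M.

1.26 M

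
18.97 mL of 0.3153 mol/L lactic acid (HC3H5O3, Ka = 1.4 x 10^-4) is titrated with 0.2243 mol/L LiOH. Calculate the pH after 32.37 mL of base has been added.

n(acid) = 0.3153 x 0.01897 = 0.005981 mol; n(LiOH) added = 0.2243 x 0.03237 = 0.007261 mol.
Base is in excess by 0.007261 - 0.005981 = 0.001279 mol in a total volume of 0.05134 L.
[OH^-] = 0.001279/0.05134 = 0.02492 M, so pOH = 1.60 and pH = 14.00 - 1.60 = 12.40.

12.40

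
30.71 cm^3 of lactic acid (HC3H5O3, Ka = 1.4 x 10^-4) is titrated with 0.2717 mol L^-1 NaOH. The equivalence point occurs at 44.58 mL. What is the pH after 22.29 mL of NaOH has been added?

3.85

22.29 mL is exactly half the equivalence volume (44.58/2), i.e. the half-equivalence point.
There, n(HA) = n(A^-), so pH = pKa = -log(1.4 x 10^-4) = 3.85.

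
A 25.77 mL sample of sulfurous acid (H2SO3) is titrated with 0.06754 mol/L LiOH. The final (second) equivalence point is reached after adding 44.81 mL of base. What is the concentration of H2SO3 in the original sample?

0.0587 M

n(LiOH) = 0.06754 x 0.04481 = 0.003026 mol.
At the final (second) equivalence point, 2 mol OH^- react per mol H2SO3, so n(H2SO3) = 0.003026 / 2 = 0.001513 mol.
[H2SO3] = 0.001513 / 0.02577 L = 0.0587 M.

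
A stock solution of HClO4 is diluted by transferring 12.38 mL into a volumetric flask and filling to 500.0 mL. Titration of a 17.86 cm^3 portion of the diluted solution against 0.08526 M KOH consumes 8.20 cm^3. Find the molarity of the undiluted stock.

n(KOH) = 0.08526 x 0.008200 = 0.0006991 mol.
n(HClO4) in the aliquot = 0.0006991 mol.
[diluted HClO4] = 0.0006991 / 0.01786 = 0.03915 M.
Dilution factor = 500.0/12.38 = 40.39, so [stock] = 0.03915 x 40.39 = 1.58 M.

1.58 M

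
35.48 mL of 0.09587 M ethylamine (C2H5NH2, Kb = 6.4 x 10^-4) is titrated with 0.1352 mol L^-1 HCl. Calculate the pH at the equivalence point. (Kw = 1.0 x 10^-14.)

6.03

n(C2H5NH2) = 0.09587 x 0.03548 = 0.003401 mol; V(HCl) at equivalence = 0.003401/0.1352 = 0.02516 L.
At equivalence the base is fully converted to C2H5NH3+; total volume = 0.06064 L, so [C2H5NH3+] = 0.003401/0.06064 = 0.05609 M.
Ka(C2H5NH3+) = Kw/Kb = 1.0e-14 / 6.4 x 10^-4 = 1.56e-11.
[H^+] = sqrt(Ka x [C2H5NH3+]) = sqrt(1.56e-11 x 0.05609) = 9.36e-7 M.
pH = -log(9.36e-7) = 6.03.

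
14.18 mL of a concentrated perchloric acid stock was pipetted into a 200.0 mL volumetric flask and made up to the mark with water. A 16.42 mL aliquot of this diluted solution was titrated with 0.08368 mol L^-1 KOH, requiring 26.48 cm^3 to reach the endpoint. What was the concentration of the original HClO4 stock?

1.90 M

n(KOH) = 0.08368 x 0.02648 = 0.002216 mol.
n(HClO4) in the aliquot = 0.002216 mol.
[diluted HClO4] = 0.002216 / 0.01642 = 0.1349 M.
Dilution factor = 200.0/14.18 = 14.10, so [stock] = 0.1349 x 14.10 = 1.90 M.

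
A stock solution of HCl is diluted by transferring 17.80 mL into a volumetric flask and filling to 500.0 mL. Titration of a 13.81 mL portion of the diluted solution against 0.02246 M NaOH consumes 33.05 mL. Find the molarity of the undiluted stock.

n(NaOH) = 0.02246 x 0.03305 = 0.0007423 mol.
n(HCl) in the aliquot = 0.0007423 mol.
[diluted HCl] = 0.0007423 / 0.01381 = 0.05375 M.
Dilution factor = 500.0/17.80 = 28.09, so [stock] = 0.05375 x 28.09 = 1.51 M.

1.51 M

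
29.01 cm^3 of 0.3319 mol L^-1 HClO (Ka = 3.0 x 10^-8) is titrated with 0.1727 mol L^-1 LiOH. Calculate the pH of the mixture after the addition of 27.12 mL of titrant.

7.50

Initial n(HClO) = 0.3319 x 0.02901 = 0.009628 mol.
n(LiOH) added = 0.1727 x 0.02712 = 0.004684 mol, converting that many moles of HClO to ClO-.
Remaining n(HClO) = 0.004945 mol; n(ClO-) = 0.004684 mol.
By Henderson-Hasselbalch, pH = pKa + log([A^-]/[HA]) = 7.52 + log(0.004684/0.004945) = 7.52 + (-0.02) = 7.50.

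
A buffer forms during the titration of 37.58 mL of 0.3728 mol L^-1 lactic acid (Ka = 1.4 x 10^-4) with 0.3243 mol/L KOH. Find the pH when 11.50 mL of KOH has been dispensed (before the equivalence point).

Initial n(HC3H5O3) = 0.3728 x 0.03758 = 0.01401 mol.
n(KOH) added = 0.3243 x 0.01150 = 0.003729 mol, converting that many moles of HC3H5O3 to C3H5O3-.
Remaining n(HC3H5O3) = 0.01028 mol; n(C3H5O3-) = 0.003729 mol.
By Henderson-Hasselbalch, pH = pKa + log([A^-]/[HA]) = 3.85 + log(0.003729/0.01028) = 3.85 + (-0.44) = 3.41.

3.41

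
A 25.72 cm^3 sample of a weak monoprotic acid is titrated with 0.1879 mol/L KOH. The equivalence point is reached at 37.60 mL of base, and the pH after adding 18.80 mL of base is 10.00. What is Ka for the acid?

1.0 x 10^-10

18.80 mL is half of the equivalence volume, so this is the half-equivalence point where [HA] = [A^-].
At half-equivalence pH = pKa, so pKa = 10.00.
Ka = 10^(-10.00) = 1.0 x 10^-10.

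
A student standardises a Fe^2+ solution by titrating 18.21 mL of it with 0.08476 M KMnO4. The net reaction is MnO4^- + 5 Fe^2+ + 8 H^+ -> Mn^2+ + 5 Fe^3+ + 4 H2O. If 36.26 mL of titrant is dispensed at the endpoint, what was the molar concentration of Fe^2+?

n(KMnO4) = 0.08476 x 0.03626 = 0.003073 mol.
From the balanced equation, 1 mol KMnO4 reacts with 5 mol Fe^2+, so n(Fe^2+) = 0.003073 x 5/1 = 0.01537 mol.
[Fe^2+] = 0.01537 / 0.01821 L = 0.844 M.

0.844 M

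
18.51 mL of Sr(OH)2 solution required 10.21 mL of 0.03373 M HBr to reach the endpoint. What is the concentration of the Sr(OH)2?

n(HBr) delivered = 0.03373 x 0.01021 = 0.0003444 mol.
The reaction is 1 Sr(OH)2 + 2 HBr, so n(Sr(OH)2) = 0.0003444 x 1/2 = 0.0001722 mol.
[Sr(OH)2] = 0.0001722 mol / 0.01851 L = 0.00930 M.

0.00930 M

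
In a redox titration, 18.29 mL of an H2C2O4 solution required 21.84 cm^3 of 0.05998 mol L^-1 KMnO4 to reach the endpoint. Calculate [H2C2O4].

n(KMnO4) = 0.05998 x 0.02184 = 0.001310 mol.
From the balanced equation, 2 mol KMnO4 reacts with 5 mol H2C2O4, so n(H2C2O4) = 0.001310 x 5/2 = 0.003275 mol.
[H2C2O4] = 0.003275 / 0.01829 L = 0.179 M.

0.179 M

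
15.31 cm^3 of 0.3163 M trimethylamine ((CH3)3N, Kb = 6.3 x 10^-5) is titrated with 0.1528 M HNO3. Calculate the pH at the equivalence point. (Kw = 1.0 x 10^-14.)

5.39

n((CH3)3N) = 0.3163 x 0.01531 = 0.004843 mol; V(HNO3) at equivalence = 0.004843/0.1528 = 0.03169 L.
At equivalence the base is fully converted to (CH3)3NH+; total volume = 0.04700 L, so [(CH3)3NH+] = 0.004843/0.04700 = 0.1030 M.
Ka((CH3)3NH+) = Kw/Kb = 1.0e-14 / 6.3 x 10^-5 = 1.59e-10.
[H^+] = sqrt(Ka x [(CH3)3NH+]) = sqrt(1.59e-10 x 0.1030) = 4.04e-6 M.
pH = -log(4.04e-6) = 5.39.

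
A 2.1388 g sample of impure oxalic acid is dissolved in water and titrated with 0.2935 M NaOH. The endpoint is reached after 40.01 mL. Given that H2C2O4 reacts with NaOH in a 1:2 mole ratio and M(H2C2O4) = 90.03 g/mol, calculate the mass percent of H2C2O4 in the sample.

24.7%

n(NaOH) = 0.2935 x 0.04001 = 0.01174 mol.
n(H2C2O4) = 0.01174 / 2 = 0.005871 mol.
mass of H2C2O4 = 0.005871 x 90.03 = 0.5286 g.
% purity = 0.5286 / 2.1388 x 100 = 24.7%.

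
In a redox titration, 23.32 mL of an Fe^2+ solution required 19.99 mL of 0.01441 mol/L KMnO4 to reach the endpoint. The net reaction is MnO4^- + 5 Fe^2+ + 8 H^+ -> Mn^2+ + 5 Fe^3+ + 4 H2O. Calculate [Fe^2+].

0.0618 M

n(KMnO4) = 0.01441 x 0.01999 = 0.0002881 mol.
From the balanced equation, 1 mol KMnO4 reacts with 5 mol Fe^2+, so n(Fe^2+) = 0.0002881 x 5/1 = 0.001440 mol.
[Fe^2+] = 0.001440 / 0.02332 L = 0.0618 M.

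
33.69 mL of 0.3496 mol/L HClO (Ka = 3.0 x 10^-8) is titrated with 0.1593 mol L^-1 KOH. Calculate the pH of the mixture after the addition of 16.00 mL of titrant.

6.96

Initial n(HClO) = 0.3496 x 0.03369 = 0.01178 mol.
n(KOH) added = 0.1593 x 0.01600 = 0.002549 mol, converting that many moles of HClO to ClO-.
Remaining n(HClO) = 0.009229 mol; n(ClO-) = 0.002549 mol.
By Henderson-Hasselbalch, pH = pKa + log([A^-]/[HA]) = 7.52 + log(0.002549/0.009229) = 7.52 + (-0.56) = 6.96.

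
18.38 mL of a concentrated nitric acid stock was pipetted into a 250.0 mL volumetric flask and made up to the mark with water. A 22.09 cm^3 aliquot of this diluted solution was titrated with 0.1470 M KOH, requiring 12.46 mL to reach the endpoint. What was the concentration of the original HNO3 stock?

1.13 M

n(KOH) = 0.1470 x 0.01246 = 0.001832 mol.
n(HNO3) in the aliquot = 0.001832 mol.
[diluted HNO3] = 0.001832 / 0.02209 = 0.08292 M.
Dilution factor = 250.0/18.38 = 13.60, so [stock] = 0.08292 x 13.60 = 1.13 M.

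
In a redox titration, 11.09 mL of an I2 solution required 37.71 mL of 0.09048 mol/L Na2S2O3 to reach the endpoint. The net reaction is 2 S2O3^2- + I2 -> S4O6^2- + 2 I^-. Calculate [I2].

n(Na2S2O3) = 0.09048 x 0.03771 = 0.003412 mol.
From the balanced equation, 2 mol Na2S2O3 reacts with 1 mol I2, so n(I2) = 0.003412 x 1/2 = 0.001706 mol.
[I2] = 0.001706 / 0.01109 L = 0.154 M.

0.154 M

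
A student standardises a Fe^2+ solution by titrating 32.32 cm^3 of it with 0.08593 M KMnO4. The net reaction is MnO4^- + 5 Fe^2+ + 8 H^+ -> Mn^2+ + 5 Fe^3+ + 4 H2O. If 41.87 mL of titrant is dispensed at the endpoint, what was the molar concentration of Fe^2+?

0.557 M

n(KMnO4) = 0.08593 x 0.04187 = 0.003598 mol.
From the balanced equation, 1 mol KMnO4 reacts with 5 mol Fe^2+, so n(Fe^2+) = 0.003598 x 5/1 = 0.01799 mol.
[Fe^2+] = 0.01799 / 0.03232 L = 0.557 M.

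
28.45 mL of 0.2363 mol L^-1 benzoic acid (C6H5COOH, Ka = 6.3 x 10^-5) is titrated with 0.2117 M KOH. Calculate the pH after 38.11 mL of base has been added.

12.31

n(acid) = 0.2363 x 0.02845 = 0.006723 mol; n(KOH) added = 0.2117 x 0.03811 = 0.008068 mol.
Base is in excess by 0.008068 - 0.006723 = 0.001345 mol in a total volume of 0.06656 L.
[OH^-] = 0.001345/0.06656 = 0.02021 M, so pOH = 1.69 and pH = 14.00 - 1.69 = 12.31.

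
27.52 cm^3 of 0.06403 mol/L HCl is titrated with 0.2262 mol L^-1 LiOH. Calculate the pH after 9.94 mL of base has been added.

n(acid) = 0.06403 x 0.02752 = 0.001762 mol; n(LiOH) added = 0.2262 x 0.009940 = 0.002248 mol.
Base is in excess by 0.002248 - 0.001762 = 0.0004863 mol in a total volume of 0.03746 L.
[OH^-] = 0.0004863/0.03746 = 0.01298 M, so pOH = 1.89 and pH = 14.00 - 1.89 = 12.11.

12.11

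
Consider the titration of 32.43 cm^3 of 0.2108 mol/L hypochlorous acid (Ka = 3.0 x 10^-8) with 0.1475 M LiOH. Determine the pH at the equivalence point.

10.23

n(HClO) = 0.2108 x 0.03243 = 0.006836 mol; V(LiOH) at equivalence = 0.006836/0.1475 = 0.04635 L.
At equivalence all the acid is converted to ClO-; total volume = 0.03243 + 0.04635 = 0.07878 L, so [ClO-] = 0.006836/0.07878 = 0.08678 M.
Kb = Kw/Ka = 1.0e-14 / 3.0 x 10^-8 = 3.33e-7.
[OH^-] = sqrt(Kb x [ClO-]) = sqrt(3.33e-7 x 0.08678) = 0.000170 M.
pOH = 3.77, so pH = 14.00 - 3.77 = 10.23.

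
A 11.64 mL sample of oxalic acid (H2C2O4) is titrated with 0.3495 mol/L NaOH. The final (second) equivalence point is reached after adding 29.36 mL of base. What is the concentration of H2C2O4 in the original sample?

0.441 M

n(NaOH) = 0.3495 x 0.02936 = 0.01026 mol.
At the final (second) equivalence point, 2 mol OH^- react per mol H2C2O4, so n(H2C2O4) = 0.01026 / 2 = 0.005131 mol.
[H2C2O4] = 0.005131 / 0.01164 L = 0.441 M.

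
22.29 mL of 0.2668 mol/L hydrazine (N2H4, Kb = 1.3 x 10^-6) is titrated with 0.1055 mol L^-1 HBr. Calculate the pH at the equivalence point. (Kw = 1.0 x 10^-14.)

n(N2H4) = 0.2668 x 0.02229 = 0.005947 mol; V(HBr) at equivalence = 0.005947/0.1055 = 0.05637 L.
At equivalence the base is fully converted to N2H5+; total volume = 0.07866 L, so [N2H5+] = 0.005947/0.07866 = 0.07560 M.
Ka(N2H5+) = Kw/Kb = 1.0e-14 / 1.3 x 10^-6 = 7.69e-9.
[H^+] = sqrt(Ka x [N2H5+]) = sqrt(7.69e-9 x 0.07560) = 2.41e-5 M.
pH = -log(2.41e-5) = 4.62.

4.62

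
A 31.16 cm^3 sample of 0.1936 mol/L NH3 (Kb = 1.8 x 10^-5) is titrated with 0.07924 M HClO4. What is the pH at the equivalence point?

5.25

n(NH3) = 0.1936 x 0.03116 = 0.006033 mol; V(HClO4) at equivalence = 0.006033/0.07924 = 0.07613 L.
At equivalence the base is fully converted to NH4+; total volume = 0.1073 L, so [NH4+] = 0.006033/0.1073 = 0.05623 M.
Ka(NH4+) = Kw/Kb = 1.0e-14 / 1.8 x 10^-5 = 5.56e-10.
[H^+] = sqrt(Ka x [NH4+]) = sqrt(5.56e-10 x 0.05623) = 5.59e-6 M.
pH = -log(5.59e-6) = 5.25.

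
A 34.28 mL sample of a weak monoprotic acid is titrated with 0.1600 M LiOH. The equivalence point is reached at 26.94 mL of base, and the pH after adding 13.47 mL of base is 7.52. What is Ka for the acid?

13.47 mL is half of the equivalence volume, so this is the half-equivalence point where [HA] = [A^-].
At half-equivalence pH = pKa, so pKa = 7.52.
Ka = 10^(-7.52) = 3.0 x 10^-8.

3.0 x 10^-8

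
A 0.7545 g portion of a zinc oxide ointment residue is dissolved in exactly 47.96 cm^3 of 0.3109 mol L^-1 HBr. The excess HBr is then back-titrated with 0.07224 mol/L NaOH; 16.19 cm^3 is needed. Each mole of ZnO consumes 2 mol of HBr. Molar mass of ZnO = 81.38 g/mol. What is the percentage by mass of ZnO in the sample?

74.1%

Total n(HBr) added = 0.3109 x 0.04796 = 0.01491 mol.
n(NaOH) used = 0.07224 x 0.01619 = 0.001170 mol, which equals the excess n(HBr).
So n(HBr) consumed by the sample = 0.01491 - 0.001170 = 0.01374 mol.
n(ZnO) = 0.01374 / 2 = 0.006871 mol.
mass ZnO = 0.006871 x 81.38 = 0.5591 g, so %ZnO = 0.5591/0.7545 x 100 = 74.1%.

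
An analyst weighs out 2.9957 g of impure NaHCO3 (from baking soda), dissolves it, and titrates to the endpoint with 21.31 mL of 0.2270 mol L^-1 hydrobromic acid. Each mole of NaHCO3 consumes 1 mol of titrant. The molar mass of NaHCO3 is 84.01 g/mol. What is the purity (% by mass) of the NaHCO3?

13.6%

n(HBr) = 0.2270 x 0.02131 = 0.004837 mol.
n(NaHCO3) = 0.004837 / 1 = 0.004837 mol.
mass of NaHCO3 = 0.004837 x 84.01 = 0.4064 g.
% purity = 0.4064 / 2.9957 x 100 = 13.6%.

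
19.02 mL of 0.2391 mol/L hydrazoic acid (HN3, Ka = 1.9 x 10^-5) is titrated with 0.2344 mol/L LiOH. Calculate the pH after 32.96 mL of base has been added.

n(acid) = 0.2391 x 0.01902 = 0.004548 mol; n(LiOH) added = 0.2344 x 0.03296 = 0.007726 mol.
Base is in excess by 0.007726 - 0.004548 = 0.003178 mol in a total volume of 0.05198 L.
[OH^-] = 0.003178/0.05198 = 0.06114 M, so pOH = 1.21 and pH = 14.00 - 1.21 = 12.79.

12.79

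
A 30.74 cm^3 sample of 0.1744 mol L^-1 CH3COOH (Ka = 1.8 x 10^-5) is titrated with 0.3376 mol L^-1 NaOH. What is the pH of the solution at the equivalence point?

8.90

n(CH3COOH) = 0.1744 x 0.03074 = 0.005361 mol; V(NaOH) at equivalence = 0.005361/0.3376 = 0.01588 L.
At equivalence all the acid is converted to CH3COO-; total volume = 0.03074 + 0.01588 = 0.04662 L, so [CH3COO-] = 0.005361/0.04662 = 0.1150 M.
Kb = Kw/Ka = 1.0e-14 / 1.8 x 10^-5 = 5.56e-10.
[OH^-] = sqrt(Kb x [CH3COO-]) = sqrt(5.56e-10 x 0.1150) = 7.99e-6 M.
pOH = 5.10, so pH = 14.00 - 5.10 = 8.90.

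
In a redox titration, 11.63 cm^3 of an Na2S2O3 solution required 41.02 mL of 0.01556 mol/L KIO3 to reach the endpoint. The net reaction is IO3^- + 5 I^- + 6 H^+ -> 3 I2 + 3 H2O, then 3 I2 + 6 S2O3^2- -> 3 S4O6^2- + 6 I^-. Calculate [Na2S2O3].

0.329 M

n(KIO3) = 0.01556 x 0.04102 = 0.0006383 mol.
From the balanced equation, 1 mol KIO3 reacts with 6 mol Na2S2O3, so n(Na2S2O3) = 0.0006383 x 6/1 = 0.003830 mol.
[Na2S2O3] = 0.003830 / 0.01163 L = 0.329 M.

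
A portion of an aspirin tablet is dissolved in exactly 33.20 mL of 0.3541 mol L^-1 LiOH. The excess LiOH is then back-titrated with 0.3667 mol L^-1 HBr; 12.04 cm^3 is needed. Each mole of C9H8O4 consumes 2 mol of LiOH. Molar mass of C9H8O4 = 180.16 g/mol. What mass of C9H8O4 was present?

Total n(LiOH) added = 0.3541 x 0.03320 = 0.01176 mol.
n(HBr) used = 0.3667 x 0.01204 = 0.004415 mol, which equals the excess n(LiOH).
So n(LiOH) consumed by the sample = 0.01176 - 0.004415 = 0.007341 mol.
n(C9H8O4) = 0.007341 / 2 = 0.003671 mol.
mass = 0.003671 mol x 180.16 g/mol = 0.661 g.

0.661 g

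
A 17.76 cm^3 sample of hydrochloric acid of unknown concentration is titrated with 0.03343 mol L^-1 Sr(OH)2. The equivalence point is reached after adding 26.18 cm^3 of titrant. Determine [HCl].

0.0986 M

n(Sr(OH)2) delivered = 0.03343 x 0.02618 = 0.0008752 mol.
The reaction is 2 HCl + 1 Sr(OH)2, so n(HCl) = 0.0008752 x 2/1 = 0.001750 mol.
[HCl] = 0.001750 mol / 0.01776 L = 0.0986 M.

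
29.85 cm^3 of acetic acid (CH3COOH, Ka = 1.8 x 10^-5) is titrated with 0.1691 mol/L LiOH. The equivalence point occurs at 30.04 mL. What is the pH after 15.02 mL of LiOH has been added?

15.02 mL is exactly half the equivalence volume (30.04/2), i.e. the half-equivalence point.
There, n(HA) = n(A^-), so pH = pKa = -log(1.8 x 10^-5) = 4.74.

4.74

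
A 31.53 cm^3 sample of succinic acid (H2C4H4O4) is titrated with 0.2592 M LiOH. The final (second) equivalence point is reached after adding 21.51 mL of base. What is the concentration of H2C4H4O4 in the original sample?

0.0884 M

n(LiOH) = 0.2592 x 0.02151 = 0.005575 mol.
At the final (second) equivalence point, 2 mol OH^- react per mol H2C4H4O4, so n(H2C4H4O4) = 0.005575 / 2 = 0.002788 mol.
[H2C4H4O4] = 0.002788 / 0.03153 L = 0.0884 M.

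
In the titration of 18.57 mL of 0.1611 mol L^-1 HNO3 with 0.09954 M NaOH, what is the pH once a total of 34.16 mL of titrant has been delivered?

11.89

n(acid) = 0.1611 x 0.01857 = 0.002992 mol; n(NaOH) added = 0.09954 x 0.03416 = 0.003400 mol.
Base is in excess by 0.003400 - 0.002992 = 0.0004087 mol in a total volume of 0.05273 L.
[OH^-] = 0.0004087/0.05273 = 0.007750 M, so pOH = 2.11 and pH = 14.00 - 2.11 = 11.89.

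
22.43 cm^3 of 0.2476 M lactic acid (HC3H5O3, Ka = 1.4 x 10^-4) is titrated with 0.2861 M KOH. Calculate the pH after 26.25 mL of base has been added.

12.60

n(acid) = 0.2476 x 0.02243 = 0.005554 mol; n(KOH) added = 0.2861 x 0.02625 = 0.007510 mol.
Base is in excess by 0.007510 - 0.005554 = 0.001956 mol in a total volume of 0.04868 L.
[OH^-] = 0.001956/0.04868 = 0.04019 M, so pOH = 1.40 and pH = 14.00 - 1.40 = 12.60.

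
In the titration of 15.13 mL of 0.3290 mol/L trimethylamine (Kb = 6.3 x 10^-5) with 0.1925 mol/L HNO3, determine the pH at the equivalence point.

n((CH3)3N) = 0.3290 x 0.01513 = 0.004978 mol; V(HNO3) at equivalence = 0.004978/0.1925 = 0.02586 L.
At equivalence the base is fully converted to (CH3)3NH+; total volume = 0.04099 L, so [(CH3)3NH+] = 0.004978/0.04099 = 0.1214 M.
Ka((CH3)3NH+) = Kw/Kb = 1.0e-14 / 6.3 x 10^-5 = 1.59e-10.
[H^+] = sqrt(Ka x [(CH3)3NH+]) = sqrt(1.59e-10 x 0.1214) = 4.39e-6 M.
pH = -log(4.39e-6) = 5.36.

5.36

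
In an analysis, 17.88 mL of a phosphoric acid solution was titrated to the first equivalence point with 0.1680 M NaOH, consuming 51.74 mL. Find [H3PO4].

n(NaOH) = 0.1680 x 0.05174 = 0.008692 mol.
At the first equivalence point, 1 mol OH^- react per mol H3PO4, so n(H3PO4) = 0.008692 / 1 = 0.008692 mol.
[H3PO4] = 0.008692 / 0.01788 L = 0.486 M.

0.486 M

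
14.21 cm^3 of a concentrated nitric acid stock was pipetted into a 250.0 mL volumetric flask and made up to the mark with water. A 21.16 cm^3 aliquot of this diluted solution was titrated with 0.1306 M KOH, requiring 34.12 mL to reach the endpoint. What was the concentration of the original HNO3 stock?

3.70 M

n(KOH) = 0.1306 x 0.03412 = 0.004456 mol.
n(HNO3) in the aliquot = 0.004456 mol.
[diluted HNO3] = 0.004456 / 0.02116 = 0.2106 M.
Dilution factor = 250.0/14.21 = 17.59, so [stock] = 0.2106 x 17.59 = 3.70 M.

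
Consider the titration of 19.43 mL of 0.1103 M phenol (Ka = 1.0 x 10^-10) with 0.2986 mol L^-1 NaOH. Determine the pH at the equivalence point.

11.45

n(C6H5OH) = 0.1103 x 0.01943 = 0.002143 mol; V(NaOH) at equivalence = 0.002143/0.2986 = 0.007177 L.
At equivalence all the acid is converted to C6H5O-; total volume = 0.01943 + 0.007177 = 0.02661 L, so [C6H5O-] = 0.002143/0.02661 = 0.08055 M.
Kb = Kw/Ka = 1.0e-14 / 1.0 x 10^-10 = 0.000100.
[OH^-] = sqrt(Kb x [C6H5O-]) = sqrt(0.000100 x 0.08055) = 0.00284 M.
pOH = 2.55, so pH = 14.00 - 2.55 = 11.45.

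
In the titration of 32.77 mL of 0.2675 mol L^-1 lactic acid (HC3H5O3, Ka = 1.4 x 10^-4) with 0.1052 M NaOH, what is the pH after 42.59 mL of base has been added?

Initial n(HC3H5O3) = 0.2675 x 0.03277 = 0.008766 mol.
n(NaOH) added = 0.1052 x 0.04259 = 0.004480 mol, converting that many moles of HC3H5O3 to C3H5O3-.
Remaining n(HC3H5O3) = 0.004286 mol; n(C3H5O3-) = 0.004480 mol.
By Henderson-Hasselbalch, pH = pKa + log([A^-]/[HA]) = 3.85 + log(0.004480/0.004286) = 3.85 + (+0.02) = 3.87.

3.87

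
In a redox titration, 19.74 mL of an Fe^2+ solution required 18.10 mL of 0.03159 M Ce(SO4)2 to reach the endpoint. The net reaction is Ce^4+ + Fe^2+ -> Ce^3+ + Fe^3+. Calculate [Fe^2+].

n(Ce(SO4)2) = 0.03159 x 0.01810 = 0.0005718 mol.
From the balanced equation, 1 mol Ce(SO4)2 reacts with 1 mol Fe^2+, so n(Fe^2+) = 0.0005718 x 1/1 = 0.0005718 mol.
[Fe^2+] = 0.0005718 / 0.01974 L = 0.0290 M.

0.0290 M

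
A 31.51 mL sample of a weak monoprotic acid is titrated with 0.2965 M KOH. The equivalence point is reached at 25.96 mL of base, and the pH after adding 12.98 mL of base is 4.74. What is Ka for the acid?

12.98 mL is half of the equivalence volume, so this is the half-equivalence point where [HA] = [A^-].
At half-equivalence pH = pKa, so pKa = 4.74.
Ka = 10^(-4.74) = 1.8 x 10^-5.

1.8 x 10^-5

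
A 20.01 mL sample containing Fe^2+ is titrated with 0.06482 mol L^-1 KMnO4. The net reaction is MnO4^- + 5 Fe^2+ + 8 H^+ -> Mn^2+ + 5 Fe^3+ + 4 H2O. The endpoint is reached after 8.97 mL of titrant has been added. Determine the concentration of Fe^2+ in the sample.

0.145 M

n(KMnO4) = 0.06482 x 0.008970 = 0.0005814 mol.
From the balanced equation, 1 mol KMnO4 reacts with 5 mol Fe^2+, so n(Fe^2+) = 0.0005814 x 5/1 = 0.002907 mol.
[Fe^2+] = 0.002907 / 0.02001 L = 0.145 M.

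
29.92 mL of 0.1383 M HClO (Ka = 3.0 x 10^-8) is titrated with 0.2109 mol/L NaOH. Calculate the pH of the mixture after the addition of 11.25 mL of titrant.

7.65

Initial n(HClO) = 0.1383 x 0.02992 = 0.004138 mol.
n(NaOH) added = 0.2109 x 0.01125 = 0.002373 mol, converting that many moles of HClO to ClO-.
Remaining n(HClO) = 0.001765 mol; n(ClO-) = 0.002373 mol.
By Henderson-Hasselbalch, pH = pKa + log([A^-]/[HA]) = 7.52 + log(0.002373/0.001765) = 7.52 + (+0.13) = 7.65.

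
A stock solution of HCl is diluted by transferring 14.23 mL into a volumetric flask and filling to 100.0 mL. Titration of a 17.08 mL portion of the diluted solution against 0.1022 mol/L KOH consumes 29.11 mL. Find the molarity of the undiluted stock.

n(KOH) = 0.1022 x 0.02911 = 0.002975 mol.
n(HCl) in the aliquot = 0.002975 mol.
[diluted HCl] = 0.002975 / 0.01708 = 0.1742 M.
Dilution factor = 100.0/14.23 = 7.027, so [stock] = 0.1742 x 7.027 = 1.22 M.

1.22 M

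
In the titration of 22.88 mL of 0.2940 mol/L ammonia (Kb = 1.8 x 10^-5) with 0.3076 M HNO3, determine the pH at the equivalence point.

5.04

n(NH3) = 0.2940 x 0.02288 = 0.006727 mol; V(HNO3) at equivalence = 0.006727/0.3076 = 0.02187 L.
At equivalence the base is fully converted to NH4+; total volume = 0.04475 L, so [NH4+] = 0.006727/0.04475 = 0.1503 M.
Ka(NH4+) = Kw/Kb = 1.0e-14 / 1.8 x 10^-5 = 5.56e-10.
[H^+] = sqrt(Ka x [NH4+]) = sqrt(5.56e-10 x 0.1503) = 9.14e-6 M.
pH = -log(9.14e-6) = 5.04.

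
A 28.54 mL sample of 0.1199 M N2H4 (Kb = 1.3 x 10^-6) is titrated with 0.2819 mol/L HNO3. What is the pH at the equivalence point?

n(N2H4) = 0.1199 x 0.02854 = 0.003422 mol; V(HNO3) at equivalence = 0.003422/0.2819 = 0.01214 L.
At equivalence the base is fully converted to N2H5+; total volume = 0.04068 L, so [N2H5+] = 0.003422/0.04068 = 0.08412 M.
Ka(N2H5+) = Kw/Kb = 1.0e-14 / 1.3 x 10^-6 = 7.69e-9.
[H^+] = sqrt(Ka x [N2H5+]) = sqrt(7.69e-9 x 0.08412) = 2.54e-5 M.
pH = -log(2.54e-5) = 4.59.

4.59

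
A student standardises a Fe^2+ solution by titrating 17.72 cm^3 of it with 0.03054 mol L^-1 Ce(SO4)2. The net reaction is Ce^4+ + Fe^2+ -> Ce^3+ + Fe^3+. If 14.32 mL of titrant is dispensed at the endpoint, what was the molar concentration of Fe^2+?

0.0247 M

n(Ce(SO4)2) = 0.03054 x 0.01432 = 0.0004373 mol.
From the balanced equation, 1 mol Ce(SO4)2 reacts with 1 mol Fe^2+, so n(Fe^2+) = 0.0004373 x 1/1 = 0.0004373 mol.
[Fe^2+] = 0.0004373 / 0.01772 L = 0.0247 M.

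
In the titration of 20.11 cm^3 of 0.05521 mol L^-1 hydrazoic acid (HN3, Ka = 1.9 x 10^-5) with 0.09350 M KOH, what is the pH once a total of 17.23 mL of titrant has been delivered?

12.13

n(acid) = 0.05521 x 0.02011 = 0.001110 mol; n(KOH) added = 0.09350 x 0.01723 = 0.001611 mol.
Base is in excess by 0.001611 - 0.001110 = 0.0005007 mol in a total volume of 0.03734 L.
[OH^-] = 0.0005007/0.03734 = 0.01341 M, so pOH = 1.87 and pH = 14.00 - 1.87 = 12.13.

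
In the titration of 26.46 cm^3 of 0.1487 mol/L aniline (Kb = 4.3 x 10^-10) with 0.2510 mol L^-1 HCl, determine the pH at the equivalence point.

2.83

n(C6H5NH2) = 0.1487 x 0.02646 = 0.003935 mol; V(HCl) at equivalence = 0.003935/0.2510 = 0.01568 L.
At equivalence the base is fully converted to C6H5NH3+; total volume = 0.04214 L, so [C6H5NH3+] = 0.003935/0.04214 = 0.09338 M.
Ka(C6H5NH3+) = Kw/Kb = 1.0e-14 / 4.3 x 10^-10 = 2.33e-5.
[H^+] = sqrt(Ka x [C6H5NH3+]) = sqrt(2.33e-5 x 0.09338) = 0.00147 M.
pH = -log(0.00147) = 2.83.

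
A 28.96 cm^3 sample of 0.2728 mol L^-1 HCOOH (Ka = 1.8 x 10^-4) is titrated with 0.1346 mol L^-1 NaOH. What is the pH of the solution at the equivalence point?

8.35

n(HCOOH) = 0.2728 x 0.02896 = 0.007900 mol; V(NaOH) at equivalence = 0.007900/0.1346 = 0.05869 L.
At equivalence all the acid is converted to HCOO-; total volume = 0.02896 + 0.05869 = 0.08765 L, so [HCOO-] = 0.007900/0.08765 = 0.09013 M.
Kb = Kw/Ka = 1.0e-14 / 1.8 x 10^-4 = 5.56e-11.
[OH^-] = sqrt(Kb x [HCOO-]) = sqrt(5.56e-11 x 0.09013) = 2.24e-6 M.
pOH = 5.65, so pH = 14.00 - 5.65 = 8.35.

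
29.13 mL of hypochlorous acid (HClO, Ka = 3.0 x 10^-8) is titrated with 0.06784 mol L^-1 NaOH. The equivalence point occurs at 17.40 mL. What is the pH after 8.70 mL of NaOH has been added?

8.70 mL is exactly half the equivalence volume (17.40/2), i.e. the half-equivalence point.
There, n(HA) = n(A^-), so pH = pKa = -log(3.0 x 10^-8) = 7.52.

7.52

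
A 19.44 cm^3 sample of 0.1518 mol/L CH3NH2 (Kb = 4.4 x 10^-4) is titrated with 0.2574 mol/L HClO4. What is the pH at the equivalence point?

n(CH3NH2) = 0.1518 x 0.01944 = 0.002951 mol; V(HClO4) at equivalence = 0.002951/0.2574 = 0.01146 L.
At equivalence the base is fully converted to CH3NH3+; total volume = 0.03090 L, so [CH3NH3+] = 0.002951/0.03090 = 0.09549 M.
Ka(CH3NH3+) = Kw/Kb = 1.0e-14 / 4.4 x 10^-4 = 2.27e-11.
[H^+] = sqrt(Ka x [CH3NH3+]) = sqrt(2.27e-11 x 0.09549) = 1.47e-6 M.
pH = -log(1.47e-6) = 5.83.

5.83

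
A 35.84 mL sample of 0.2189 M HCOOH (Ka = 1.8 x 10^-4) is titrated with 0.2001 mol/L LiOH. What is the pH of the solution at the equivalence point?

8.38

n(HCOOH) = 0.2189 x 0.03584 = 0.007845 mol; V(LiOH) at equivalence = 0.007845/0.2001 = 0.03921 L.
At equivalence all the acid is converted to HCOO-; total volume = 0.03584 + 0.03921 = 0.07505 L, so [HCOO-] = 0.007845/0.07505 = 0.1045 M.
Kb = Kw/Ka = 1.0e-14 / 1.8 x 10^-4 = 5.56e-11.
[OH^-] = sqrt(Kb x [HCOO-]) = sqrt(5.56e-11 x 0.1045) = 2.41e-6 M.
pOH = 5.62, so pH = 14.00 - 5.62 = 8.38.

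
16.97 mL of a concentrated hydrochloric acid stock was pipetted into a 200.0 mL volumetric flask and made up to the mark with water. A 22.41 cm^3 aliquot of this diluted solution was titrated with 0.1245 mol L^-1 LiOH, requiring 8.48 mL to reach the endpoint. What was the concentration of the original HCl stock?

0.555 M

n(LiOH) = 0.1245 x 0.008480 = 0.001056 mol.
n(HCl) in the aliquot = 0.001056 mol.
[diluted HCl] = 0.001056 / 0.02241 = 0.04711 M.
Dilution factor = 200.0/16.97 = 11.79, so [stock] = 0.04711 x 11.79 = 0.555 M.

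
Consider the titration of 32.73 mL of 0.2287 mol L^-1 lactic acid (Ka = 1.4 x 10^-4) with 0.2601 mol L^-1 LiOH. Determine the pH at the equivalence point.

n(HC3H5O3) = 0.2287 x 0.03273 = 0.007485 mol; V(LiOH) at equivalence = 0.007485/0.2601 = 0.02878 L.
At equivalence all the acid is converted to C3H5O3-; total volume = 0.03273 + 0.02878 = 0.06151 L, so [C3H5O3-] = 0.007485/0.06151 = 0.1217 M.
Kb = Kw/Ka = 1.0e-14 / 1.4 x 10^-4 = 7.14e-11.
[OH^-] = sqrt(Kb x [C3H5O3-]) = sqrt(7.14e-11 x 0.1217) = 2.95e-6 M.
pOH = 5.53, so pH = 14.00 - 5.53 = 8.47.

8.47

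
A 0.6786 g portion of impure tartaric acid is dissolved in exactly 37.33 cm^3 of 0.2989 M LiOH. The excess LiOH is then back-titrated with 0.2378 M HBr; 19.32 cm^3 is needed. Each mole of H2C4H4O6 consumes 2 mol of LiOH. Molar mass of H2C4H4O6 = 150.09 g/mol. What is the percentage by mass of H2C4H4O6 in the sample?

Total n(LiOH) added = 0.2989 x 0.03733 = 0.01116 mol.
n(HBr) used = 0.2378 x 0.01932 = 0.004594 mol, which equals the excess n(LiOH).
So n(LiOH) consumed by the sample = 0.01116 - 0.004594 = 0.006564 mol.
n(H2C4H4O6) = 0.006564 / 2 = 0.003282 mol.
mass H2C4H4O6 = 0.003282 x 150.09 = 0.4926 g, so %H2C4H4O6 = 0.4926/0.6786 x 100 = 72.6%.

72.6%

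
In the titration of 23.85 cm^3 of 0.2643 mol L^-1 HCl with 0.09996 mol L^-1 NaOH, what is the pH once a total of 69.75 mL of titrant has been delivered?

n(acid) = 0.2643 x 0.02385 = 0.006304 mol; n(NaOH) added = 0.09996 x 0.06975 = 0.006972 mol.
Base is in excess by 0.006972 - 0.006304 = 0.0006687 mol in a total volume of 0.09360 L.
[OH^-] = 0.0006687/0.09360 = 0.007144 M, so pOH = 2.15 and pH = 14.00 - 2.15 = 11.85.

11.85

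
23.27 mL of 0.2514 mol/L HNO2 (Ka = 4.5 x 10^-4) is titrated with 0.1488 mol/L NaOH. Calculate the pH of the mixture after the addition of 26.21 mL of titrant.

3.65

Initial n(HNO2) = 0.2514 x 0.02327 = 0.005850 mol.
n(NaOH) added = 0.1488 x 0.02621 = 0.003900 mol, converting that many moles of HNO2 to NO2-.
Remaining n(HNO2) = 0.001950 mol; n(NO2-) = 0.003900 mol.
By Henderson-Hasselbalch, pH = pKa + log([A^-]/[HA]) = 3.35 + log(0.003900/0.001950) = 3.35 + (+0.30) = 3.65.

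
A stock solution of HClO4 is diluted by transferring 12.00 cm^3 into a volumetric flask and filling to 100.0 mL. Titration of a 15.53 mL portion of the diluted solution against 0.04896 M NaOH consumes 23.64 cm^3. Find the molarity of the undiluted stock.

0.621 M

n(NaOH) = 0.04896 x 0.02364 = 0.001157 mol.
n(HClO4) in the aliquot = 0.001157 mol.
[diluted HClO4] = 0.001157 / 0.01553 = 0.07453 M.
Dilution factor = 100.0/12.00 = 8.333, so [stock] = 0.07453 x 8.333 = 0.621 M.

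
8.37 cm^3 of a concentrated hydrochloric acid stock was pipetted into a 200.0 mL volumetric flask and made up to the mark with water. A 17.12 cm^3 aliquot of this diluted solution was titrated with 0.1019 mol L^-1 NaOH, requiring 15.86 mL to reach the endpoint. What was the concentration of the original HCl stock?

2.26 M

n(NaOH) = 0.1019 x 0.01586 = 0.001616 mol.
n(HCl) in the aliquot = 0.001616 mol.
[diluted HCl] = 0.001616 / 0.01712 = 0.09440 M.
Dilution factor = 200.0/8.370 = 23.89, so [stock] = 0.09440 x 23.89 = 2.26 M.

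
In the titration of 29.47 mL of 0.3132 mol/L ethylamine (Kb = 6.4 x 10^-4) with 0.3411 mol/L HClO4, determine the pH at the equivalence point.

5.80

n(C2H5NH2) = 0.3132 x 0.02947 = 0.009230 mol; V(HClO4) at equivalence = 0.009230/0.3411 = 0.02706 L.
At equivalence the base is fully converted to C2H5NH3+; total volume = 0.05653 L, so [C2H5NH3+] = 0.009230/0.05653 = 0.1633 M.
Ka(C2H5NH3+) = Kw/Kb = 1.0e-14 / 6.4 x 10^-4 = 1.56e-11.
[H^+] = sqrt(Ka x [C2H5NH3+]) = sqrt(1.56e-11 x 0.1633) = 1.60e-6 M.
pH = -log(1.60e-6) = 5.80.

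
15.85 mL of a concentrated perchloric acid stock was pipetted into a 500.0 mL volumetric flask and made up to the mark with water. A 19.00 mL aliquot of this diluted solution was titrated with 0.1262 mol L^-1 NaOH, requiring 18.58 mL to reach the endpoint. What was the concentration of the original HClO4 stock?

3.89 M

n(NaOH) = 0.1262 x 0.01858 = 0.002345 mol.
n(HClO4) in the aliquot = 0.002345 mol.
[diluted HClO4] = 0.002345 / 0.01900 = 0.1234 M.
Dilution factor = 500.0/15.85 = 31.55, so [stock] = 0.1234 x 31.55 = 3.89 M.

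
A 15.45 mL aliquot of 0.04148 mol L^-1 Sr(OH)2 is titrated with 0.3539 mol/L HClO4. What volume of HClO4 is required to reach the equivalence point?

n(Sr(OH)2) = 0.04148 mol/L x 0.01545 L = 0.0006409 mol.
The neutralisation is 1 Sr(OH)2 : 2 HClO4, so n(HClO4) = 0.0006409 x 2/1 = 0.001282 mol.
V(HClO4) = 0.001282 / 0.3539 = 0.003622 L = 3.62 mL.

3.62 mL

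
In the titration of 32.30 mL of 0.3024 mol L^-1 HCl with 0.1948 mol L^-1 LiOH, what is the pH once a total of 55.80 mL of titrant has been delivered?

n(acid) = 0.3024 x 0.03230 = 0.009768 mol; n(LiOH) added = 0.1948 x 0.05580 = 0.01087 mol.
Base is in excess by 0.01087 - 0.009768 = 0.001102 mol in a total volume of 0.08810 L.
[OH^-] = 0.001102/0.08810 = 0.01251 M, so pOH = 1.90 and pH = 14.00 - 1.90 = 12.10.

12.10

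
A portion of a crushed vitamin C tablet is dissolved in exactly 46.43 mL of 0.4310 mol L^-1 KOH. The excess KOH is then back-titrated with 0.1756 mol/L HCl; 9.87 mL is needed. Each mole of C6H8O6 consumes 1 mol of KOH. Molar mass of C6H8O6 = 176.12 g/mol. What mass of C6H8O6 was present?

Total n(KOH) added = 0.4310 x 0.04643 = 0.02001 mol.
n(HCl) used = 0.1756 x 0.009870 = 0.001733 mol, which equals the excess n(KOH).
So n(KOH) consumed by the sample = 0.02001 - 0.001733 = 0.01828 mol.
n(C6H8O6) = 0.01828 / 1 = 0.01828 mol.
mass = 0.01828 mol x 176.12 g/mol = 3.22 g.

3.22 g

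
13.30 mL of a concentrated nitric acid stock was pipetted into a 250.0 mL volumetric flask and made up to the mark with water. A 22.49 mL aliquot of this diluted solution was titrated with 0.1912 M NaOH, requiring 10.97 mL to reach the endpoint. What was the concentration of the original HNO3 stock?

1.75 M

n(NaOH) = 0.1912 x 0.01097 = 0.002097 mol.
n(HNO3) in the aliquot = 0.002097 mol.
[diluted HNO3] = 0.002097 / 0.02249 = 0.09326 M.
Dilution factor = 250.0/13.30 = 18.80, so [stock] = 0.09326 x 18.80 = 1.75 M.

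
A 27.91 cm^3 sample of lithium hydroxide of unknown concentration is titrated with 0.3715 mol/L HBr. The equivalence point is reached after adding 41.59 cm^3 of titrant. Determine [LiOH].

0.554 M

n(HBr) delivered = 0.3715 x 0.04159 = 0.01545 mol.
For a 1:1 reaction, n(LiOH) = 0.01545 mol.
[LiOH] = 0.01545 mol / 0.02791 L = 0.554 M.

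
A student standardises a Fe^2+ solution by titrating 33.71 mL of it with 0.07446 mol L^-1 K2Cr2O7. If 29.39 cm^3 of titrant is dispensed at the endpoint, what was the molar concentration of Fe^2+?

n(K2Cr2O7) = 0.07446 x 0.02939 = 0.002188 mol.
From the balanced equation, 1 mol K2Cr2O7 reacts with 6 mol Fe^2+, so n(Fe^2+) = 0.002188 x 6/1 = 0.01313 mol.
[Fe^2+] = 0.01313 / 0.03371 L = 0.390 M.

0.390 M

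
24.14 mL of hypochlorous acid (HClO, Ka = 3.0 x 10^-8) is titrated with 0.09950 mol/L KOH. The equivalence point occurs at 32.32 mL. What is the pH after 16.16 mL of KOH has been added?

7.52

16.16 mL is exactly half the equivalence volume (32.32/2), i.e. the half-equivalence point.
There, n(HA) = n(A^-), so pH = pKa = -log(3.0 x 10^-8) = 7.52.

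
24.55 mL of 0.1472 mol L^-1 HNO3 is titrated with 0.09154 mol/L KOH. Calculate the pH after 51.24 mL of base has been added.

12.15

n(acid) = 0.1472 x 0.02455 = 0.003614 mol; n(KOH) added = 0.09154 x 0.05124 = 0.004691 mol.
Base is in excess by 0.004691 - 0.003614 = 0.001077 mol in a total volume of 0.07579 L.
[OH^-] = 0.001077/0.07579 = 0.01421 M, so pOH = 1.85 and pH = 14.00 - 1.85 = 12.15.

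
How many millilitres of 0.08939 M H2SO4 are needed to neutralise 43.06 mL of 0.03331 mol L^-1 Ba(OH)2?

16.0 mL

n(Ba(OH)2) = 0.03331 mol/L x 0.04306 L = 0.001434 mol.
At equivalence n(H2SO4) = n(Ba(OH)2) = 0.001434 mol.
V(H2SO4) = 0.001434 / 0.08939 = 0.01605 L = 16.0 mL.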